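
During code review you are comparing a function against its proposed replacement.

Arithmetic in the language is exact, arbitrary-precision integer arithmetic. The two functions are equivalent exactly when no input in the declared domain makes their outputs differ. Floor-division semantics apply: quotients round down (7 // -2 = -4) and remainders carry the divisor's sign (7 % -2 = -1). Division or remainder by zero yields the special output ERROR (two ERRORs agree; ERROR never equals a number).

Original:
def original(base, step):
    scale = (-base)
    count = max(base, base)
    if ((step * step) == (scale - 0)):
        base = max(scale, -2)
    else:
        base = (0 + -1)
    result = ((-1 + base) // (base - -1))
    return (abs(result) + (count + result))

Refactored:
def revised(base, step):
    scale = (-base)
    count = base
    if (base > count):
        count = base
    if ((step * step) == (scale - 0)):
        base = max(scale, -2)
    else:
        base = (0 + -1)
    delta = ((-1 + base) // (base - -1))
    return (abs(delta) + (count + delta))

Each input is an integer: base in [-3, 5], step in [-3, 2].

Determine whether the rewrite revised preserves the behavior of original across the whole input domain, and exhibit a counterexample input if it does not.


Side by side, the visible changes include: branching structure differs, and min/max/abs usage differs, and local variable names differ, and statement counts differ, and comparison usage differs.
As a probe, take base=4, step=1: original runs scale becomes -4; next count becomes 4; next ((step * step) == (scale - 0)) evaluates to false; next base becomes -1; next hits division by zero so the output is ERROR; revised runs scale becomes -4; next count becomes 4; next (base > count) evaluates to false; next ((step * step) == (scale - 0)) evaluates to false; next base becomes -1; next hits division by zero so the output is ERROR; both end at ERROR.
Sweeping the whole domain (54 inputs) finds no disagreement.
verdict: equivalent


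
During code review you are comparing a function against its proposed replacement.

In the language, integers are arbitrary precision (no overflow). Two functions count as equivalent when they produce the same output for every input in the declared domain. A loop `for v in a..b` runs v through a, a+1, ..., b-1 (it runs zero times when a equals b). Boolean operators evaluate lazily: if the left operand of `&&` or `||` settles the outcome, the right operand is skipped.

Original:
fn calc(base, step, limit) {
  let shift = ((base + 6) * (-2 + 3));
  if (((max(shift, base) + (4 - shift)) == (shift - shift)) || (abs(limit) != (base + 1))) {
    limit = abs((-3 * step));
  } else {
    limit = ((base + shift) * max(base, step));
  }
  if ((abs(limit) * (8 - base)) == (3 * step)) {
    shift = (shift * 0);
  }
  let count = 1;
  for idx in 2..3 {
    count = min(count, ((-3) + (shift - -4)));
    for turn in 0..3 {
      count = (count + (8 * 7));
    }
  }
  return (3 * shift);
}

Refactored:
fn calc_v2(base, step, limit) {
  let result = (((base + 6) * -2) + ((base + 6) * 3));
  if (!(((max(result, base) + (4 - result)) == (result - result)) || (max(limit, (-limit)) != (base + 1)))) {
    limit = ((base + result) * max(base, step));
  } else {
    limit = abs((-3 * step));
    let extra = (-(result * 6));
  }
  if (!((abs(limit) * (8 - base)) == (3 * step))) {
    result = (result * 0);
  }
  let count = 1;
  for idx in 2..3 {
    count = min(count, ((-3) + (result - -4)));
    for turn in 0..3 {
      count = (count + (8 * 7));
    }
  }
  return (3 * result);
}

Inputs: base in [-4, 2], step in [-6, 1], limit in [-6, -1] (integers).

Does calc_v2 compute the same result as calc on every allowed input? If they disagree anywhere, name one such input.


These are not equivalent — on base=-4, step=-6, limit=-6 the outputs split (6 vs 0).
calc: shift := 2 | (((max(shift, base) + (4 - shift)) == (shift - shift)) || (abs(limit) != (base + 1))): true | limit := 18 | ((abs(limit) * (8 - base)) == (3 * step)): false | count := 1 | iter idx=2: | count := 1 | iter turn=0: | count := 57 | iter turn=1: | count := 113 | iter turn=2: | count := 169 | result 6
calc_v2: result := 2 | (!(((max(result, base) + (4 - result)) == (result - result)) || (max(limit, (-limit)) != (base + 1)))): false | limit := 18 | extra := -12 | (!((abs(limit) * (8 - base)) == (3 * step))): true | result := 0 | count := 1 | iter idx=2: | count := 1 | iter turn=0: | count := 57 | iter turn=1: | count := 113 | iter turn=2: | count := 169 | result 0
verdict: not equivalent; witness: base=-4, step=-6, limit=-6


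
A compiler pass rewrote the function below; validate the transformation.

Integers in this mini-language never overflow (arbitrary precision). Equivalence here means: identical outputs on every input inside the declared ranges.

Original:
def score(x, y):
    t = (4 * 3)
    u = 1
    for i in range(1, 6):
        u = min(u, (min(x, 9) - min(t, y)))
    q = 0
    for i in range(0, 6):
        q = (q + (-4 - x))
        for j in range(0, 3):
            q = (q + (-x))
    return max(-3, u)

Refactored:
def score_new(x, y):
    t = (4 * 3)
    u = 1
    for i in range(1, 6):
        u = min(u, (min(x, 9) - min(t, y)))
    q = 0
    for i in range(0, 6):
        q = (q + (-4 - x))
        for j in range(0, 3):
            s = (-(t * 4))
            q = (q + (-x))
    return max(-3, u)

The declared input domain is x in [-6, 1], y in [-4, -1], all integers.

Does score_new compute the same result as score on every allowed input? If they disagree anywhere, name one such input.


Although statement counts differ, plus arithmetic usage differs, plus constant usage differs, plus local variable names differ, 32/32 inputs agree.
verdict: equivalent


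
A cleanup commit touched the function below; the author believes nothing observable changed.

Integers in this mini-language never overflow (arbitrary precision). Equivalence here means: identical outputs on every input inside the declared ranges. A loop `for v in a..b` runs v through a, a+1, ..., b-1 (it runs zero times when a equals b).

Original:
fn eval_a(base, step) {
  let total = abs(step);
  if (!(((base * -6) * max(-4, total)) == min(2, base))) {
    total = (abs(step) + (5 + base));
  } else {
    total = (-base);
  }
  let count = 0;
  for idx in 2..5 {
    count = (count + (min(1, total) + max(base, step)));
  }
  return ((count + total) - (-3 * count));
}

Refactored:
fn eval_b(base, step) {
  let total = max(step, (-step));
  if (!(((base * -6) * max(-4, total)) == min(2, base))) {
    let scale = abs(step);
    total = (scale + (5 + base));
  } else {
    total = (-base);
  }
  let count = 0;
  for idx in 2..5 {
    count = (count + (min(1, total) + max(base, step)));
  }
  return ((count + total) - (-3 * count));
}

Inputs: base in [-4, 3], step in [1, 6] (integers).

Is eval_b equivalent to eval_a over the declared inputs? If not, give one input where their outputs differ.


Comparing the listings, the differences include: local variable names differ, min/max/abs usage differs, statement counts differ.
Spot check at base=2, step=2 — eval_a: total=2, then (!(((base * -6) * max(-4, total)) == min(2, base))) is true, then total=9, then count=0, then (idx=2), then count=3, then (idx=3), then count=6, then (idx=4), then count=9, then returns 45. eval_b: total=2, then (!(((base * -6) * max(-4, total)) == min(2, base))) is true, then scale=2, then total=9, then count=0, then (idx=2), then count=3, then (idx=3), then count=6, then (idx=4), then count=9, then returns 45. Both give 45.
Across all 48 domain points the two functions coincide.
verdict: equivalent


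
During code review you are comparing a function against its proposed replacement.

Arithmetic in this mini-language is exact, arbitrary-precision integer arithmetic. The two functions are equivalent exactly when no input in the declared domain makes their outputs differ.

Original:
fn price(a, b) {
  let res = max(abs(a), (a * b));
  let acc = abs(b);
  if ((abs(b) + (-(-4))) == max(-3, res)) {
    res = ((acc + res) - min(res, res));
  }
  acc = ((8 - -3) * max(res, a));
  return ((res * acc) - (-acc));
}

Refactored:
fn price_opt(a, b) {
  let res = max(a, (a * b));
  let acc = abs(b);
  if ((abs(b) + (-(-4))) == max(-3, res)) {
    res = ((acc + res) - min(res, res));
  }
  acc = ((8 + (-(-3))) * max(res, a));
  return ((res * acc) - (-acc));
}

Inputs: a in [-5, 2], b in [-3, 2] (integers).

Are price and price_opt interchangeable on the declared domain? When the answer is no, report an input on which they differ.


Consider the input a=-5, b=0.
price: res := 5 | acc := 0 | ((abs(b) + (-(-4))) == max(-3, res)): false | acc := 55 | result 330
price_opt: res := 0 | acc := 0 | ((abs(b) + (-(-4))) == max(-3, res)): false | acc := 0 | result 0
330 and 0 differ, so these are not the same function on this domain.
verdict: not equivalent; witness: a=-5, b=0


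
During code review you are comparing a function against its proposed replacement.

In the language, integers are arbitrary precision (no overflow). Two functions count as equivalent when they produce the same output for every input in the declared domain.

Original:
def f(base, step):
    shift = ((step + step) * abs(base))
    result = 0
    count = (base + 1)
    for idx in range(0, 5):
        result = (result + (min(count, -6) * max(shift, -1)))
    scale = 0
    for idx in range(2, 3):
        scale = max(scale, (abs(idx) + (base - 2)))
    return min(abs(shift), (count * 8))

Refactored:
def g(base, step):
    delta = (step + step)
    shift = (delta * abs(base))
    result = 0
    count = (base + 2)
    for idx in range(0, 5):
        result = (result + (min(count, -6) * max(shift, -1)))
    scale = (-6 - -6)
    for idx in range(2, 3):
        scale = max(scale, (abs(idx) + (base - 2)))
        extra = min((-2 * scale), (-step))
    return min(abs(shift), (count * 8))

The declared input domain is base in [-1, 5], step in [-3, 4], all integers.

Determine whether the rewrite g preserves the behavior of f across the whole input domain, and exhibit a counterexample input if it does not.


There is a counterexample at base=-1, step=-3: 0 on one side, 6 on the other.
f: shift = -6; result = 0; count = 0; [idx=0]; result = 6; [idx=1]; result = 12; [idx=2]; result = 18; [idx=3]; result = 24; [idx=4]; result = 30; scale = 0; [idx=2]; scale = 0; return 0
g: delta = -6; shift = -6; result = 0; count = 1; [idx=0]; result = 6; [idx=1]; result = 12; [idx=2]; result = 18; [idx=3]; result = 24; [idx=4]; result = 30; scale = 0; [idx=2]; scale = 0; extra = 0; return 6
verdict: not equivalent; witness: base=-1, step=-3


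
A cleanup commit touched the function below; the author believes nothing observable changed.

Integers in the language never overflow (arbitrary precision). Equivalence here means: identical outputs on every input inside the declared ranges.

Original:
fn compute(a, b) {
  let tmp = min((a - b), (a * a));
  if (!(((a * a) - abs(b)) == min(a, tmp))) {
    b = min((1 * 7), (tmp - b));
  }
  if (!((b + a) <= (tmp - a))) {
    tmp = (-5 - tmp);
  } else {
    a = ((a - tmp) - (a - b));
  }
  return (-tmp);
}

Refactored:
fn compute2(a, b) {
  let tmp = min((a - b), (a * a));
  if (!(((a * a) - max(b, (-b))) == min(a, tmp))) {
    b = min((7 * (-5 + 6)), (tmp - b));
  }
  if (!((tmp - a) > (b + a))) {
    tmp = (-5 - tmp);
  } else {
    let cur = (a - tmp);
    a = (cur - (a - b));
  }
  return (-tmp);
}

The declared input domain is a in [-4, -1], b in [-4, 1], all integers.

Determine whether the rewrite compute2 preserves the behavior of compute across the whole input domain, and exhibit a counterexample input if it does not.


On input a=-2, b=-4, compute returns -2 while compute2 returns 7.
verdict: not equivalent; witness: a=-2, b=-4


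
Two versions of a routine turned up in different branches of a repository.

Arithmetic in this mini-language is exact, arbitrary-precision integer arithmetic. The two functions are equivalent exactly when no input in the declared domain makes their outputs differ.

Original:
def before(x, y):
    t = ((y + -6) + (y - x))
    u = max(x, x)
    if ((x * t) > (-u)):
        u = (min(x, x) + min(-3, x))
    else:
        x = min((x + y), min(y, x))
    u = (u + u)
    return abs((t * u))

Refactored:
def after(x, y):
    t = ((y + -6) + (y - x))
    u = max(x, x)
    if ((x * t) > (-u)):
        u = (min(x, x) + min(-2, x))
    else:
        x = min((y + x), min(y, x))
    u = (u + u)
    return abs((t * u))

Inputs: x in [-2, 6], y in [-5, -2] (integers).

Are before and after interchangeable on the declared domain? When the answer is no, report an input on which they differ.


At x=-2, y=-5: before gives 140, after gives 112.
verdict: not equivalent; witness: x=-2, y=-5


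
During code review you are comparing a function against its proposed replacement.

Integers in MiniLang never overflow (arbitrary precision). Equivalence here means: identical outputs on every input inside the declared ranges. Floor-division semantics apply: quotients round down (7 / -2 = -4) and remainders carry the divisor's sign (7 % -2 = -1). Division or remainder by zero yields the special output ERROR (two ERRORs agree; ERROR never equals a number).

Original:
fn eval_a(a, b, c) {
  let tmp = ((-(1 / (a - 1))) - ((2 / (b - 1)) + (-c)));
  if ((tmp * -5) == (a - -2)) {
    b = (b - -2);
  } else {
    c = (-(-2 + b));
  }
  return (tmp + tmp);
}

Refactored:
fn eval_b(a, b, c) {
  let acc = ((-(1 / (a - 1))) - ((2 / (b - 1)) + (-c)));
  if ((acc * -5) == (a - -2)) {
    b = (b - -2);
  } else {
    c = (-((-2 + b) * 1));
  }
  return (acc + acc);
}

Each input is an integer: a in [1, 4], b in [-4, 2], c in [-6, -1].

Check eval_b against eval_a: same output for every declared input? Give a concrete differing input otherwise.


Reading the diff, among the changes: constant usage differs; and local variable names differ; and arithmetic usage differs.
Spot check at a=3, b=2, c=-3 — eval_a: tmp := -5 | ((tmp * -5) == (a - -2)): false | c := 0 | result -10. eval_b: acc := -5 | ((acc * -5) == (a - -2)): false | c := 0 | result -10. Both give -10.
Checked all 168 inputs in the declared domain: the outputs agree on every one.
verdict: equivalent


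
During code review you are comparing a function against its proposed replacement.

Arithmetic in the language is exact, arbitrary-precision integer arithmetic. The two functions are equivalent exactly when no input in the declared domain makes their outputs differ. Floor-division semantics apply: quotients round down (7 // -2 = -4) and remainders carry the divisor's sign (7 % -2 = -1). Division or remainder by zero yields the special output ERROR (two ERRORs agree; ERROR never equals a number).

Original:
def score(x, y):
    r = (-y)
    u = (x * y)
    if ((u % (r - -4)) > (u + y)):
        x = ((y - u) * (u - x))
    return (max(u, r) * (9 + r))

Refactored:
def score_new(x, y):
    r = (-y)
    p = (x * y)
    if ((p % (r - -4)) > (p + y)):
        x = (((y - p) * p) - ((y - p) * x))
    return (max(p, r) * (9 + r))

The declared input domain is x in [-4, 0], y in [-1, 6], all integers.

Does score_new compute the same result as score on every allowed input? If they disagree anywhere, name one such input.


Equivalent — the differences include local variable names differ; also arithmetic usage differs, yet no declared input distinguishes the two.
As a probe, take x=-1, y=4: score runs r becomes -4; next u becomes -4; next hits division by zero so the output is ERROR; score_new runs r becomes -4; next p becomes -4; next hits division by zero so the output is ERROR; both end at ERROR.
Across all 40 domain points the two functions coincide.
verdict: equivalent


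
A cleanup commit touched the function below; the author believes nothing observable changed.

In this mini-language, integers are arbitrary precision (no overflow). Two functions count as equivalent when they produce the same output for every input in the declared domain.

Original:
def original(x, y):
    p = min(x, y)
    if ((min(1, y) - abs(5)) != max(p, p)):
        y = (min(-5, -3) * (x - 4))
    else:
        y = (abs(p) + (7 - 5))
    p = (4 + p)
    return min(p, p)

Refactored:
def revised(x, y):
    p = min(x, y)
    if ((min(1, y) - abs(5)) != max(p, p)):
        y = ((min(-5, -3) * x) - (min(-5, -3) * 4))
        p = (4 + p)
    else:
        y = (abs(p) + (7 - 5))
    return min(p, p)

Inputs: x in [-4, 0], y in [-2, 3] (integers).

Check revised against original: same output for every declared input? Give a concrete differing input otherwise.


Not equivalent: x=-4, y=1 separates them (0 vs -4).
original: p=-4, then ((min(1, y) - abs(5)) != max(p, p)) is false, then y=6, then p=0, then returns 0
revised: p=-4, then ((min(1, y) - abs(5)) != max(p, p)) is false, then y=6, then returns -4
verdict: not equivalent; witness: x=-4, y=1


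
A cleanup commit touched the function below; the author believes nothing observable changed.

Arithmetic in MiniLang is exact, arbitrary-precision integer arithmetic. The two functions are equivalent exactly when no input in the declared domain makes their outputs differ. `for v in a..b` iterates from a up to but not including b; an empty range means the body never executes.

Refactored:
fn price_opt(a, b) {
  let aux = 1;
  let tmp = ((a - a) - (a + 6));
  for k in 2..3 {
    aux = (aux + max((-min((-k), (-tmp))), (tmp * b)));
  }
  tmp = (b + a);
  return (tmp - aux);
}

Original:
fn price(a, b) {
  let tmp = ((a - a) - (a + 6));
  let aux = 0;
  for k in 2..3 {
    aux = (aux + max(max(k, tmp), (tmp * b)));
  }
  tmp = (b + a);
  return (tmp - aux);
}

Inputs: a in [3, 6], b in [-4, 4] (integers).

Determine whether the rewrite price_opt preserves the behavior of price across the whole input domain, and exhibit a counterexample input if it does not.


a=3, b=-4 yields -37 from price but -38 from price_opt.
verdict: not equivalent; witness: a=3, b=-4


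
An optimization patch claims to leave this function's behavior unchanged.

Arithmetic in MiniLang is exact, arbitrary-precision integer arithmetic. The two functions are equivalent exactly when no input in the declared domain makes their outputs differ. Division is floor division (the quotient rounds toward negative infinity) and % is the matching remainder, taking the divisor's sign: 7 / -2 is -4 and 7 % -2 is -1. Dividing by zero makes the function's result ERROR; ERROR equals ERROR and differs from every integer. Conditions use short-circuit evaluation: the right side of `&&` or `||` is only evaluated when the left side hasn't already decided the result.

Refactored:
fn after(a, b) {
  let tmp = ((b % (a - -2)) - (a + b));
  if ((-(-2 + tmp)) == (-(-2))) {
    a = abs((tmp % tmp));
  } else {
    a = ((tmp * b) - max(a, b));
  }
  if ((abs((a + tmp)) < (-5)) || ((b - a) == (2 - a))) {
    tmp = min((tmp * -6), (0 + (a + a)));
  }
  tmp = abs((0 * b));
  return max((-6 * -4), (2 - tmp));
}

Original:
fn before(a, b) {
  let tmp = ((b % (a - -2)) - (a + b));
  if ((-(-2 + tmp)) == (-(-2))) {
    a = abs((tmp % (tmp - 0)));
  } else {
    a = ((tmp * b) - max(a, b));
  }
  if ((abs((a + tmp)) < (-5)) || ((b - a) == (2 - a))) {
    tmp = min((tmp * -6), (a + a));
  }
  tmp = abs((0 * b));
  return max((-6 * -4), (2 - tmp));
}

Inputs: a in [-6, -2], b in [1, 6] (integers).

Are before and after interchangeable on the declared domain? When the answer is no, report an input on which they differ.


The two are interchangeable: arithmetic usage differs, and every declared input agrees.
As a probe, take a=-3, b=6: before runs tmp becomes -3; next ((-(-2 + tmp)) == (-(-2))) evaluates to false; next a becomes -24; next ((abs((a + tmp)) < (-5)) || ((b - a) == (2 - a))) evaluates to false; next tmp becomes 0; next final value 24; after runs tmp becomes -3; next ((-(-2 + tmp)) == (-(-2))) evaluates to false; next a becomes -24; next ((abs((a + tmp)) < (-5)) || ((b - a) == (2 - a))) evaluates to false; next tmp becomes 0; next final value 24; both end at 24.
An exhaustive pass over the 30 declared inputs shows identical outputs.
verdict: equivalent


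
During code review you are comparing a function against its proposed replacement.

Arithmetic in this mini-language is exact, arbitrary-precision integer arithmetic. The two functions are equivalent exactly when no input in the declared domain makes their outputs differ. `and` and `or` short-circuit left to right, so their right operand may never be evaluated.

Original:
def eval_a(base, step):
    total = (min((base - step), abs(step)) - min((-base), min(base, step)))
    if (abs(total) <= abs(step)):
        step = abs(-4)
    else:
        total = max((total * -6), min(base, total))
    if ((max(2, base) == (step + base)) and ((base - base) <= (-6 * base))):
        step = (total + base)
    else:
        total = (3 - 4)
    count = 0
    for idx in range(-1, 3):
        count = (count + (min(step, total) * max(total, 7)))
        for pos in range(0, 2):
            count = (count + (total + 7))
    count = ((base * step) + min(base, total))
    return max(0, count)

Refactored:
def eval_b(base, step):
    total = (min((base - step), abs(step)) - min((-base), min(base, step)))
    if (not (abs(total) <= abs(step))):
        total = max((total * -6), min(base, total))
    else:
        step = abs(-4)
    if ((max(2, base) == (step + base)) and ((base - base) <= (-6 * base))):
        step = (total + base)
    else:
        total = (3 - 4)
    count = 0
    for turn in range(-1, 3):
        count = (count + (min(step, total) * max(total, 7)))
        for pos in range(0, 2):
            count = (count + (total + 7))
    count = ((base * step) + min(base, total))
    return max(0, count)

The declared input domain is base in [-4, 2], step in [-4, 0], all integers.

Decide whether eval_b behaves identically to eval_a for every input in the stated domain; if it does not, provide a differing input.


The two versions differ — the changes include boolean connective usage differs, and local variable names differ.
As a probe, take base=1, step=-1: eval_a runs total = 2; (abs(total) <= abs(step)) -> false; total = 1; ((max(2, base) == (step + base)) and ((base - base) <= (-6 * base))) -> false; total = -1; count = 0; [idx=-1]; count = -7; [pos=0]; count = -1; [pos=1]; count = 5; [idx=0]; count = -2; [pos=0]; count = 4; [pos=1]; count = 10; [idx=1]; count = 3; [pos=0]; count = 9; [pos=1]; count = 15; [idx=2]; count = 8; [pos=0]; count = 14; [pos=1]; count = 20; count = -2; return 0; eval_b runs total = 2; (not (abs(total) <= abs(step))) -> true; total = 1; ((max(2, base) == (step + base)) and ((base - base) <= (-6 * base))) -> false; total = -1; count = 0; [turn=-1]; count = -7; [pos=0]; count = -1; [pos=1]; count = 5; [turn=0]; count = -2; [pos=0]; count = 4; [pos=1]; count = 10; [turn=1]; count = 3; [pos=0]; count = 9; [pos=1]; count = 15; [turn=2]; count = 8; [pos=0]; count = 14; [pos=1]; count = 20; count = -2; return 0; both end at 0.
Checked all 35 inputs in the declared domain: the outputs agree on every one.
verdict: equivalent


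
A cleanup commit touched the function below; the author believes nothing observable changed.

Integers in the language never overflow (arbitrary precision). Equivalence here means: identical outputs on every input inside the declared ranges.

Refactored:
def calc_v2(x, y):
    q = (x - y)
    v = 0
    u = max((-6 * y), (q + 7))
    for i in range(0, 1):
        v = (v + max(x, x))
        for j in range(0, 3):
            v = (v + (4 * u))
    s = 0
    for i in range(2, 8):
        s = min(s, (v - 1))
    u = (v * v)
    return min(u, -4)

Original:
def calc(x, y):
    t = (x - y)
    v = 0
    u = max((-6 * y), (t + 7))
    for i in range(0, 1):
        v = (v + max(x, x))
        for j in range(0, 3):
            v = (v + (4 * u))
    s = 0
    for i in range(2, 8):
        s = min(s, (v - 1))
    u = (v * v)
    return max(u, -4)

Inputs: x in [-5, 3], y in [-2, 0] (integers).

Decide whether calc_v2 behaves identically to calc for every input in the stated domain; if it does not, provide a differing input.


Evaluate both at x=-5, y=-2.
calc: t = -3; v = 0; u = 12; [i=0]; v = -5; [j=0]; v = 43; [j=1]; v = 91; [j=2]; v = 139; s = 0; [i=2]; s = 0; [i=3]; s = 0; [i=4]; s = 0; [i=5]; s = 0; [i=6]; s = 0; [i=7]; s = 0; u = 19321; return 19321
calc_v2: q = -3; v = 0; u = 12; [i=0]; v = -5; [j=0]; v = 43; [j=1]; v = 91; [j=2]; v = 139; s = 0; [i=2]; s = 0; [i=3]; s = 0; [i=4]; s = 0; [i=5]; s = 0; [i=6]; s = 0; [i=7]; s = 0; u = 19321; return -4
19321 and -4 differ, so these are not the same function on this domain.
verdict: not equivalent; witness: x=-5, y=-2


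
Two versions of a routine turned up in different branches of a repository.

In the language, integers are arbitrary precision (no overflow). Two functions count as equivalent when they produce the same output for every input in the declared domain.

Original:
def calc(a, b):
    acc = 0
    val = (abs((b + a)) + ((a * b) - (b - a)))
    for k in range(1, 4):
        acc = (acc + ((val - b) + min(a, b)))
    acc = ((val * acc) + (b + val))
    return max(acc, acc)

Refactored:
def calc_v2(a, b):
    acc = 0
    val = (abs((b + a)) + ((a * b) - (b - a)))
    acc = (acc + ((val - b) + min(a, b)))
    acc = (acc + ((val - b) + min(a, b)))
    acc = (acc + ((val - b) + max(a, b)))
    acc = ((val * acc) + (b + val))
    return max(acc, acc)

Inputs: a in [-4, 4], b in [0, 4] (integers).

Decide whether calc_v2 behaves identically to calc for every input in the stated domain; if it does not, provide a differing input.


These are not equivalent — on a=-4, b=1 the outputs split (193 vs 163).
calc: acc = 0; val = -6; [k=1]; acc = -11; [k=2]; acc = -22; [k=3]; acc = -33; acc = 193; return 193
calc_v2: acc = 0; val = -6; acc = -11; acc = -22; acc = -28; acc = 163; return 163
verdict: not equivalent; witness: a=-4, b=1


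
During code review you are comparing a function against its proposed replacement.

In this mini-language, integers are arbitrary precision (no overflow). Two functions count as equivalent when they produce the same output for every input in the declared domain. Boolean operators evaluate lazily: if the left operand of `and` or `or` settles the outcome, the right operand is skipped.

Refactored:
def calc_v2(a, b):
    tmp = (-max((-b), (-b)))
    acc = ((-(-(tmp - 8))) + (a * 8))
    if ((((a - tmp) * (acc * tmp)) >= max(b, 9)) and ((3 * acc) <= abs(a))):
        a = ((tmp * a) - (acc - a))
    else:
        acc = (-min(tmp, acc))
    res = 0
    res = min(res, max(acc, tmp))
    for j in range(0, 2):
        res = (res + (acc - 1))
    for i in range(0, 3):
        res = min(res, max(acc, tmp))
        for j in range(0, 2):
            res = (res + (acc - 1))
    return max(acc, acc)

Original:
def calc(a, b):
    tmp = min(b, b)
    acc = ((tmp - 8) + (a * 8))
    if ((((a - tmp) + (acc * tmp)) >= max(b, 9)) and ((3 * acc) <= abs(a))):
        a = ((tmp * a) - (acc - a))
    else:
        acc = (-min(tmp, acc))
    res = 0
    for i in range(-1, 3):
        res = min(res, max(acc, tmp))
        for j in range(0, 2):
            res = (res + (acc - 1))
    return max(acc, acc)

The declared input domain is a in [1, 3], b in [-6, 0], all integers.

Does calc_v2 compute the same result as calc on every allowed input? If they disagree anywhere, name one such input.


On input a=1, b=-2, calc returns 2 while calc_v2 returns -2.
verdict: not equivalent; witness: a=1, b=-2


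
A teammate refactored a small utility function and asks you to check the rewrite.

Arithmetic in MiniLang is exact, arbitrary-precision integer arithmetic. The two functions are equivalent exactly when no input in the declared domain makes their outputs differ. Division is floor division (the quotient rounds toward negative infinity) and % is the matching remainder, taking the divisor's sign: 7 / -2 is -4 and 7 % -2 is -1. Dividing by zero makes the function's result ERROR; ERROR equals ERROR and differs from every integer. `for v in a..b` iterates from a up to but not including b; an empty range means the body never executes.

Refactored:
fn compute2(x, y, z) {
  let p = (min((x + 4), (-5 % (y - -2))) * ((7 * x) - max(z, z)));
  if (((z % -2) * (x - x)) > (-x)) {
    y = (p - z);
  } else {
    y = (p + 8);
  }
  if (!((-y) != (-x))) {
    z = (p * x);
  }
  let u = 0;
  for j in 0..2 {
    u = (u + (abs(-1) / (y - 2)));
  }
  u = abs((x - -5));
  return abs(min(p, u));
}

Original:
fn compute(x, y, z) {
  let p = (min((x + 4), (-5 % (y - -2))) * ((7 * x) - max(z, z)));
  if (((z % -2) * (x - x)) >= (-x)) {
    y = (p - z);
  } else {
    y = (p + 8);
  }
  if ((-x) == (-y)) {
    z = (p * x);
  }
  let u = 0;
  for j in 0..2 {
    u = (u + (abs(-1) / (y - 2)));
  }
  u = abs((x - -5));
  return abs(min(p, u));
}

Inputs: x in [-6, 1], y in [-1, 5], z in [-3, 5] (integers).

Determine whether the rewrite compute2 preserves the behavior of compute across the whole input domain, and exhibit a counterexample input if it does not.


Not equivalent: x=0, y=-1, z=-2 separates them (ERROR vs 0).
compute: p = 0; (((z % -2) * (x - x)) >= (-x)) -> true; y = 2; ((-x) == (-y)) -> false; u = 0; [j=0]; division by zero -> ERROR
compute2: p = 0; (((z % -2) * (x - x)) > (-x)) -> false; y = 8; (!((-y) != (-x))) -> false; u = 0; [j=0]; u = 0; [j=1]; u = 0; u = 5; return 0
verdict: not equivalent; witness: x=0, y=-1, z=-2


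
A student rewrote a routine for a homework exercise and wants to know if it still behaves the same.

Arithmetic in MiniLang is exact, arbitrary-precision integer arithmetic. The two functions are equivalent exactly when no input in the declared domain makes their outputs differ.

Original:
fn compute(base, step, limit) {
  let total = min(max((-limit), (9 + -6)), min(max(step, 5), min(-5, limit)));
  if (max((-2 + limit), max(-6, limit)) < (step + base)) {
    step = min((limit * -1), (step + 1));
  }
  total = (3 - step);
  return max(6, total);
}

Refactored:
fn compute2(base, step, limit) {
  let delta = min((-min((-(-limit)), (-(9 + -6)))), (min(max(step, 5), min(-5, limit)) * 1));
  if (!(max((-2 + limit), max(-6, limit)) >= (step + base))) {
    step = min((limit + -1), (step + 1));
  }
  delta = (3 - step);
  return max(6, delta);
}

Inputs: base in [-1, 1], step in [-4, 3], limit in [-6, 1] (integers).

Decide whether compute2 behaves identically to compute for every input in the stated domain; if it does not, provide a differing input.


The rewrite breaks on base=-1, step=-4, limit=-6, where the results are 6 and 10.
compute: total=-6, then (max((-2 + limit), max(-6, limit)) < (step + base)) is true, then step=-3, then total=6, then returns 6
compute2: delta=-6, then (!(max((-2 + limit), max(-6, limit)) >= (step + base))) is true, then step=-7, then delta=10, then returns 10
verdict: not equivalent; witness: base=-1, step=-4, limit=-6


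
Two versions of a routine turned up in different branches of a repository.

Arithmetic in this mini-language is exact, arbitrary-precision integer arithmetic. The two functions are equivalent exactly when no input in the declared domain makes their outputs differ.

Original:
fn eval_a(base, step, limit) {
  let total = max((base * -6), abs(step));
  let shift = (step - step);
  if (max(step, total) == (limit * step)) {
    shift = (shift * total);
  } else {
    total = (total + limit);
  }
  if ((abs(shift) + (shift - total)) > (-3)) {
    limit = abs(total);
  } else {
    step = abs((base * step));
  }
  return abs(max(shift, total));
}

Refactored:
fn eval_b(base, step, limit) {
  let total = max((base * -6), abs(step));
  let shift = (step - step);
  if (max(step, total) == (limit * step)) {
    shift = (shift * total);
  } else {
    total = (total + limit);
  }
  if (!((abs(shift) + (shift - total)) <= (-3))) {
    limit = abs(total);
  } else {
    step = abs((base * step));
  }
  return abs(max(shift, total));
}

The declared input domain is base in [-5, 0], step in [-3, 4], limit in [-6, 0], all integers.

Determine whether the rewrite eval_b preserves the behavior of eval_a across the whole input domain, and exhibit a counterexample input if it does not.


Changes here: comparison usage differs; boolean connective usage differs; the full 336-point sweep finds no disagreement.
verdict: equivalent


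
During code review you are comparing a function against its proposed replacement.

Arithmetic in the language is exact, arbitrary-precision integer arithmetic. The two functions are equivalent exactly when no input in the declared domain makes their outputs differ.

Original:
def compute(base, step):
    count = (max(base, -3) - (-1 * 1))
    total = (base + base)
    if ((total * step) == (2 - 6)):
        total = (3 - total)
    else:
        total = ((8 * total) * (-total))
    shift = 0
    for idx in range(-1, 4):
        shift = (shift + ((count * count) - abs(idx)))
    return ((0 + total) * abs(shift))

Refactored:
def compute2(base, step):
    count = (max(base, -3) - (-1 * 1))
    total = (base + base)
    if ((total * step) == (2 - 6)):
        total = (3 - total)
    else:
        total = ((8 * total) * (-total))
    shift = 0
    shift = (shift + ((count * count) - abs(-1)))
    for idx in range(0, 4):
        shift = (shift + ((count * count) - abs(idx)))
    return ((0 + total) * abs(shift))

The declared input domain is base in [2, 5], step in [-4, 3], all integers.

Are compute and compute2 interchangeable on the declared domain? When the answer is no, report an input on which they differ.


Equivalent — the differences include constant usage differs; loop structure differs; arithmetic usage differs; statement counts differ; min/max/abs usage differs, yet no declared input distinguishes the two.
One worked example (base=3, step=1) — compute: count=4, then total=6, then ((total * step) == (2 - 6)) is false, then total=-288, then shift=0, then (idx=-1), then shift=15, then (idx=0), then shift=31, then (idx=1), then shift=46, then (idx=2), then shift=60, then (idx=3), then shift=73, then returns -21024; compute2: count=4, then total=6, then ((total * step) == (2 - 6)) is false, then total=-288, then shift=0, then shift=15, then (idx=0), then shift=31, then (idx=1), then shift=46, then (idx=2), then shift=60, then (idx=3), then shift=73, then returns -21024; agreement on -21024.
Sweeping the whole domain (32 inputs) finds no disagreement.
verdict: equivalent


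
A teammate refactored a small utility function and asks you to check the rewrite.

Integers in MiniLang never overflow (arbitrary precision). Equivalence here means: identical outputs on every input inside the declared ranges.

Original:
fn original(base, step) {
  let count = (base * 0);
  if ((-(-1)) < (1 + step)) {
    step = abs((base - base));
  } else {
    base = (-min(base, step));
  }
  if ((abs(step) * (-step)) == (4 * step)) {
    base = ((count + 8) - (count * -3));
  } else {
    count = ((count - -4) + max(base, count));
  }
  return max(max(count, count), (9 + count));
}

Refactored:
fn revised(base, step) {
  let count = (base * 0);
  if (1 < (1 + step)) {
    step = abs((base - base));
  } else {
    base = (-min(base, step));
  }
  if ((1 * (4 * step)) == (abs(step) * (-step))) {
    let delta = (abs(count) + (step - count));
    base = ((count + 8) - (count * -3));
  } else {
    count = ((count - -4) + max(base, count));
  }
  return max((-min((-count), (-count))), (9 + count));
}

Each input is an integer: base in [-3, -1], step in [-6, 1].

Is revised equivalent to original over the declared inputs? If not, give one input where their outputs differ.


The two versions differ — the changes include local variable names differ; also constant usage differs; also statement counts differ; also arithmetic usage differs; also min/max/abs usage differs.
As a probe, take base=-1, step=1: original runs count = 0; ((-(-1)) < (1 + step)) -> true; step = 0; ((abs(step) * (-step)) == (4 * step)) -> true; base = 8; return 9; revised runs count = 0; (1 < (1 + step)) -> true; step = 0; ((1 * (4 * step)) == (abs(step) * (-step))) -> true; delta = 0; base = 8; return 9; both end at 9.
An exhaustive pass over the 24 declared inputs shows identical outputs.
verdict: equivalent


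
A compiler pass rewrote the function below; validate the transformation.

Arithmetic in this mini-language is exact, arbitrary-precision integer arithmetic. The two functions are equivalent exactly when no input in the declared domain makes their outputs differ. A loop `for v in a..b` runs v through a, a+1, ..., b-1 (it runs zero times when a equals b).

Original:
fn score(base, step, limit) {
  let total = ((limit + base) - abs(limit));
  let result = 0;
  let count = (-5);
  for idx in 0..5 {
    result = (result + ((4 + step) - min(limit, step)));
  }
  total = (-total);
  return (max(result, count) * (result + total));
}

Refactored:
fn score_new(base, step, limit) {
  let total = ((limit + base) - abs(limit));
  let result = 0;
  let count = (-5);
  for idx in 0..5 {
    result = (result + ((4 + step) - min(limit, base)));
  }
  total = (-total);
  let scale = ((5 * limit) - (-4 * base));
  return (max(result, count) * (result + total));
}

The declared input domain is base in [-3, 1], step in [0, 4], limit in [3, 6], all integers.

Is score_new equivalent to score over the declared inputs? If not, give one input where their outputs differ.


Take base=-3, step=0, limit=3.
score: total=-3, then result=0, then count=-5, then (idx=0), then result=4, then (idx=1), then result=8, then (idx=2), then result=12, then (idx=3), then result=16, then (idx=4), then result=20, then total=3, then returns 460
score_new: total=-3, then result=0, then count=-5, then (idx=0), then result=7, then (idx=1), then result=14, then (idx=2), then result=21, then (idx=3), then result=28, then (idx=4), then result=35, then total=3, then scale=3, then returns 1330
460 != 1330, so the rewrite changes behavior.
verdict: not equivalent; witness: base=-3, step=0, limit=3


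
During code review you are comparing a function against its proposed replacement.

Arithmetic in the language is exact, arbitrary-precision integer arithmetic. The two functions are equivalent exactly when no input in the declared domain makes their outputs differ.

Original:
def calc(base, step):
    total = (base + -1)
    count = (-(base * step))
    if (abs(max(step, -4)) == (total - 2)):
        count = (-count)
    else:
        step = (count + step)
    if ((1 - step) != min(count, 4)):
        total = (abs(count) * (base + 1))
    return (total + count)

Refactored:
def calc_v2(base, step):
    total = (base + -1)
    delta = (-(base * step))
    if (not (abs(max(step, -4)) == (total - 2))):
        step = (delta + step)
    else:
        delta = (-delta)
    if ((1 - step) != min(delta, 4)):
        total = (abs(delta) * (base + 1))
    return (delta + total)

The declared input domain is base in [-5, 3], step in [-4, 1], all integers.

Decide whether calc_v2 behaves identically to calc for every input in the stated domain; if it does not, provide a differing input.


Comparing the listings, the differences include: local variable names differ, boolean connective usage differs.
Tracing base=-4, step=0: calc: total becomes -5; next count becomes 0; next (abs(max(step, -4)) == (total - 2)) evaluates to false; next step becomes 0; next ((1 - step) != min(count, 4)) evaluates to true; next total becomes 0; next final value 0 | calc_v2: total becomes -5; next delta becomes 0; next (not (abs(max(step, -4)) == (total - 2))) evaluates to true; next step becomes 0; next ((1 - step) != min(delta, 4)) evaluates to true; next total becomes 0; next final value 0 — matching result 0.
Sweeping the whole domain (54 inputs) finds no disagreement.
verdict: equivalent


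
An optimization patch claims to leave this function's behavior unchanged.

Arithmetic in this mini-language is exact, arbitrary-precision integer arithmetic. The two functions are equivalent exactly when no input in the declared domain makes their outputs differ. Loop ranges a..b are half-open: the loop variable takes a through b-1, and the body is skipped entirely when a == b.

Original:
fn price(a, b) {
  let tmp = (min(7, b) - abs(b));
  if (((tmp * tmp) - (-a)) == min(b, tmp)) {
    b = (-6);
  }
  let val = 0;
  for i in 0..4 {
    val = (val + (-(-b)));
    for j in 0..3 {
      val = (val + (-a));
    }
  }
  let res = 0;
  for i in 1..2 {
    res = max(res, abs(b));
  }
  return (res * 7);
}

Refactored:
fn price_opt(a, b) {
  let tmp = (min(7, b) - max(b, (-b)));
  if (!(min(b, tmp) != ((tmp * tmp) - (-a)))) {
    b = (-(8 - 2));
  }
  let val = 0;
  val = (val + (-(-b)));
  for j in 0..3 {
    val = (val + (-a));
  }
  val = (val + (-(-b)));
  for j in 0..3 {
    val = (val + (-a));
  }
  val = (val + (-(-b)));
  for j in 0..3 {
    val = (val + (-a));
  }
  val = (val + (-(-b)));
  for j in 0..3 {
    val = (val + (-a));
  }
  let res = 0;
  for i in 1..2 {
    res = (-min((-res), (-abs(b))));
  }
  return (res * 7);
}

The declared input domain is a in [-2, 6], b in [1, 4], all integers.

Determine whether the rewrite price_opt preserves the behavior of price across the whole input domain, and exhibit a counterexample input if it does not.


Side by side, the visible changes include: boolean connective usage differs; and comparison usage differs; and statement counts differ; and constant usage differs; and loop structure differs; and arithmetic usage differs; and min/max/abs usage differs.
Spot check at a=5, b=3 — price: tmp = 0; (((tmp * tmp) - (-a)) == min(b, tmp)) -> false; val = 0; [i=0]; val = 3; [j=0]; val = -2; [j=1]; val = -7; [j=2]; val = -12; [i=1]; val = -9; [j=0]; val = -14; [j=1]; val = -19; [j=2]; val = -24; [i=2]; val = -21; [j=0]; val = -26; [j=1]; val = -31; [j=2]; val = -36; [i=3]; val = -33; [j=0]; val = -38; [j=1]; val = -43; [j=2]; val = -48; res = 0; [i=1]; res = 3; return 21. price_opt: tmp = 0; (!(min(b, tmp) != ((tmp * tmp) - (-a)))) -> false; val = 0; val = 3; [j=0]; val = -2; [j=1]; val = -7; [j=2]; val = -12; val = -9; [j=0]; val = -14; [j=1]; val = -19; [j=2]; val = -24; val = -21; [j=0]; val = -26; [j=1]; val = -31; [j=2]; val = -36; val = -33; [j=0]; val = -38; [j=1]; val = -43; [j=2]; val = -48; res = 0; [i=1]; res = 3; return 21. Both give 21.
Across all 36 domain points the two functions coincide.
verdict: equivalent
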